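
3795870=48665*78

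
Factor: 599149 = 599149^1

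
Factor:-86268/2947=-2^2*3^1 * 13^1 *79^1 * 421^(-1)= -12324/421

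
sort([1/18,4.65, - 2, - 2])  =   [ - 2,-2,1/18, 4.65 ]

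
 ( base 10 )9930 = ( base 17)2062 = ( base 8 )23312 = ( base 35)83P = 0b10011011001010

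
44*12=528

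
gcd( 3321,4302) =9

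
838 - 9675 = - 8837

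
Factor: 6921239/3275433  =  3^(- 2) * 7^( - 1 )*13^1 * 51991^(  -  1) * 532403^1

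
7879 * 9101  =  71706779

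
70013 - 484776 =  -414763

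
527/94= 5 + 57/94 =5.61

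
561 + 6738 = 7299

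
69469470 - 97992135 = - 28522665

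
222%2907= 222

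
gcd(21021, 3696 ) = 231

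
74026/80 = 925 + 13/40 = 925.33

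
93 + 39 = 132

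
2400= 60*40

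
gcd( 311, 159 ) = 1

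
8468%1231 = 1082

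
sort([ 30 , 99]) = [ 30 , 99 ]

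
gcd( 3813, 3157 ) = 41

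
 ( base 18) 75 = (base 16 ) 83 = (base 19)6H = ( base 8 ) 203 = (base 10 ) 131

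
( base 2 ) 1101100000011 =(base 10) 6915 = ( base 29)86d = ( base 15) 20B0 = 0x1B03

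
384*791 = 303744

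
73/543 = 73/543= 0.13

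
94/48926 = 47/24463 = 0.00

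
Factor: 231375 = 3^1*  5^3*617^1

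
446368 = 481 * 928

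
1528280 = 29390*52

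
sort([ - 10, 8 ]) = [-10,  8] 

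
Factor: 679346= 2^1*339673^1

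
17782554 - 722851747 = -705069193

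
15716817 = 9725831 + 5990986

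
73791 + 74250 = 148041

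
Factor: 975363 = 3^1*139^1  *2339^1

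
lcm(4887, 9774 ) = 9774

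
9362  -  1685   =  7677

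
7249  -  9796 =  - 2547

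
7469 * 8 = 59752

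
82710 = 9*9190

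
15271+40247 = 55518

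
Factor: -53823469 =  - 7^1 * 1061^1*7247^1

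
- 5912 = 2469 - 8381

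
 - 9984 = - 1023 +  - 8961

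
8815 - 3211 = 5604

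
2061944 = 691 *2984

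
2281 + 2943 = 5224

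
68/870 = 34/435 = 0.08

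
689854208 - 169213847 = 520640361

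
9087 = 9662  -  575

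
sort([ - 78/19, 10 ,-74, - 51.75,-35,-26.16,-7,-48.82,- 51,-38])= [-74, - 51.75, - 51, - 48.82, - 38,- 35,  -  26.16,-7,- 78/19 , 10] 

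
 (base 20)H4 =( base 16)158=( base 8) 530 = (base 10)344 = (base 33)AE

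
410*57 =23370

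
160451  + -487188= - 326737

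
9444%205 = 14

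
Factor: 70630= 2^1*5^1*7^1* 1009^1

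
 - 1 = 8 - 9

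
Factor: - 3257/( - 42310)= 2^( - 1)*5^( - 1)*3257^1*4231^( - 1)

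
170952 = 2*85476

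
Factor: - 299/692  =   - 2^ ( - 2)*13^1 * 23^1 * 173^( - 1)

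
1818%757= 304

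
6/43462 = 3/21731 = 0.00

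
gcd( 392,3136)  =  392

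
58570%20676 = 17218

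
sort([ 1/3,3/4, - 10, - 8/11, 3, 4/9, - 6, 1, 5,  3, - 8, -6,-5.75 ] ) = [-10 ,- 8,-6, - 6, - 5.75, - 8/11,1/3, 4/9,3/4, 1, 3,3,5]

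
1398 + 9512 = 10910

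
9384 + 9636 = 19020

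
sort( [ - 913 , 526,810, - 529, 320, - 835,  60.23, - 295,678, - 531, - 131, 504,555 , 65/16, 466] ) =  [ - 913 ,-835, - 531 , - 529,-295, -131, 65/16 , 60.23, 320, 466, 504, 526, 555,678, 810]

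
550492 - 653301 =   -  102809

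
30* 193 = 5790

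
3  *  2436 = 7308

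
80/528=5/33 =0.15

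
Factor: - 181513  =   - 181513^1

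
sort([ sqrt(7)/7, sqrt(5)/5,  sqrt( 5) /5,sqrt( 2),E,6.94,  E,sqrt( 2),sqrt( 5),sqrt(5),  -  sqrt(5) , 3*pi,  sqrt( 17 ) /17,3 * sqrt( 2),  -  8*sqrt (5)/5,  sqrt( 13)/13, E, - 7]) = [-7,  -  8* sqrt ( 5) /5, - sqrt ( 5), sqrt(17)/17,sqrt ( 13)/13, sqrt(7 )/7,sqrt( 5)/5,sqrt( 5)/5,sqrt(2),sqrt(2), sqrt( 5),sqrt( 5), E,E, E,3*sqrt( 2),6.94,3*pi] 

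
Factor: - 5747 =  - 7^1 *821^1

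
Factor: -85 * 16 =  - 1360 = - 2^4*5^1*17^1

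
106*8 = 848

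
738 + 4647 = 5385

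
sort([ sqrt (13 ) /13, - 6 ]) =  [ - 6, sqrt( 13 )/13]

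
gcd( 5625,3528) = 9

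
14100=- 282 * (- 50 ) 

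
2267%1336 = 931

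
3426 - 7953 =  - 4527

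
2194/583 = 2194/583 = 3.76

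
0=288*0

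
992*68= 67456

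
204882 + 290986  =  495868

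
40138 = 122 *329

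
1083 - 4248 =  - 3165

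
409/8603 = 409/8603 = 0.05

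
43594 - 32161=11433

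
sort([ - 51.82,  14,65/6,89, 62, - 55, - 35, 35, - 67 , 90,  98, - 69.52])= [ - 69.52, - 67,-55, - 51.82, - 35, 65/6, 14,  35,62,89,90, 98] 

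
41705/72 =579 + 17/72 = 579.24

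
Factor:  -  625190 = - 2^1*5^1* 101^1*619^1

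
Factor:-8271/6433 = - 3^2*7^(  -  1) = -9/7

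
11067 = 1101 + 9966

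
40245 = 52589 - 12344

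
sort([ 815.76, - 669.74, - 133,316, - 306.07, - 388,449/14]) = [ - 669.74, -388  , - 306.07,-133, 449/14, 316, 815.76 ]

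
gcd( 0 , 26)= 26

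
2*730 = 1460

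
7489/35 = 213 + 34/35 = 213.97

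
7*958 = 6706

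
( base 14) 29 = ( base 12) 31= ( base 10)37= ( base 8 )45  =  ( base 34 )13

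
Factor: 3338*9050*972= 2^4*3^5*5^2*181^1 * 1669^1 = 29363050800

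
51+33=84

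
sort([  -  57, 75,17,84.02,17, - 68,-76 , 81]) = [  -  76,-68,-57,17, 17,75,81, 84.02 ] 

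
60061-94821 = - 34760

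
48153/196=245 + 19/28 = 245.68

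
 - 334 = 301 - 635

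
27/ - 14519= -1 + 14492/14519 = - 0.00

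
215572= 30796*7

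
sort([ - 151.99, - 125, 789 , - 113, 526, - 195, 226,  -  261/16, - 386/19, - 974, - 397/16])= [ - 974, - 195,-151.99, - 125, - 113, - 397/16, - 386/19, - 261/16, 226,  526,  789] 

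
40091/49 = 818 + 9/49 = 818.18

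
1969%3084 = 1969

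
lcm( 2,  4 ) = 4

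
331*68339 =22620209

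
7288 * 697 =5079736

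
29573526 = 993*29782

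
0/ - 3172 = 0/1 = - 0.00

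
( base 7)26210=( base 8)15465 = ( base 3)100112222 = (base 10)6965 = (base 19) 105b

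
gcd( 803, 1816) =1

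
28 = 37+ - 9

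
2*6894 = 13788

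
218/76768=109/38384=0.00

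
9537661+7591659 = 17129320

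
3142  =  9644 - 6502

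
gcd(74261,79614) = 1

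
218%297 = 218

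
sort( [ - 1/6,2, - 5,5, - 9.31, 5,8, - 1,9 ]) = [  -  9.31,-5, - 1, - 1/6, 2, 5,5, 8,9 ] 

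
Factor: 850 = 2^1*5^2*17^1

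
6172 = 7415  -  1243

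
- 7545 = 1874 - 9419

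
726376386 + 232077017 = 958453403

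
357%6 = 3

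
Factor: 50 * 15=2^1*3^1*5^3 = 750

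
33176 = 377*88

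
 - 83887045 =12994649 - 96881694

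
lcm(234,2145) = 12870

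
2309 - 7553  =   - 5244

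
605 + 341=946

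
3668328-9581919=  - 5913591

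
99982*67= 6698794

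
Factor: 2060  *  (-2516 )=  -  5182960=- 2^4*5^1*17^1* 37^1 *103^1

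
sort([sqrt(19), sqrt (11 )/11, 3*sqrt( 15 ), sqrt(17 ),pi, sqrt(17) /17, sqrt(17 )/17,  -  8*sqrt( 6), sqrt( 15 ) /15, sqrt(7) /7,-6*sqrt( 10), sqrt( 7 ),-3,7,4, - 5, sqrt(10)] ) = [ - 8*sqrt( 6), - 6 * sqrt( 10) , - 5, -3,sqrt( 17 )/17, sqrt( 17 ) /17,sqrt (15 )/15, sqrt(11) /11, sqrt( 7)/7, sqrt(7), pi,sqrt(10),4, sqrt(17 ), sqrt( 19 ), 7, 3*sqrt( 15) ]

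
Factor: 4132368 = 2^4*3^2* 28697^1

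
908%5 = 3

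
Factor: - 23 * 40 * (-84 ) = 2^5*3^1*5^1*7^1*23^1   =  77280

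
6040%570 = 340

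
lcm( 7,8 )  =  56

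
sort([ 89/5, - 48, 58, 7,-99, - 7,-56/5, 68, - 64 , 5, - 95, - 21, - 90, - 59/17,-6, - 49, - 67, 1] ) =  [  -  99, - 95, - 90,  -  67, - 64, - 49, - 48, - 21, - 56/5, - 7, - 6, - 59/17,  1, 5, 7, 89/5,  58, 68] 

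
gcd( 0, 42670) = 42670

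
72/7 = 10 + 2/7  =  10.29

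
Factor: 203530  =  2^1*5^1* 20353^1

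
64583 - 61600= 2983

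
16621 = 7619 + 9002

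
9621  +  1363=10984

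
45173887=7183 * 6289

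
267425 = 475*563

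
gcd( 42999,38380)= 1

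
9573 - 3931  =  5642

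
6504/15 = 2168/5 = 433.60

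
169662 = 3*56554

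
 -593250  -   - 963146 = 369896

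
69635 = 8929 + 60706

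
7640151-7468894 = 171257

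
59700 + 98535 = 158235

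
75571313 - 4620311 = 70951002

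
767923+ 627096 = 1395019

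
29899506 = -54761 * ( - 546 )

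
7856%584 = 264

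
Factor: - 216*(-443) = 95688 = 2^3*3^3 *443^1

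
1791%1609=182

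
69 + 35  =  104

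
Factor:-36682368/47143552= -3^1 *97^( - 1) * 3797^( - 1 )*95527^1 = -286581/368309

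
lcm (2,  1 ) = 2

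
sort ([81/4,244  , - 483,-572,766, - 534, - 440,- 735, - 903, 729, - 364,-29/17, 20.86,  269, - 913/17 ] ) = [ - 903 , - 735, - 572,  -  534,-483, - 440,- 364, - 913/17,-29/17, 81/4, 20.86,244,269,  729, 766]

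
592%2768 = 592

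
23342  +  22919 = 46261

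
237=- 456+693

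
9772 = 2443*4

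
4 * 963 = 3852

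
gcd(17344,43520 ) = 64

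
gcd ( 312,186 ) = 6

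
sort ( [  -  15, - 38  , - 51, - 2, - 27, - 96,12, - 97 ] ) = [ - 97, - 96, - 51, - 38, - 27, - 15, - 2, 12]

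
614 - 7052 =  - 6438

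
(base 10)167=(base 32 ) 57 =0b10100111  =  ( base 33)52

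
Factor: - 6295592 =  - 2^3*786949^1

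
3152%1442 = 268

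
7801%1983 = 1852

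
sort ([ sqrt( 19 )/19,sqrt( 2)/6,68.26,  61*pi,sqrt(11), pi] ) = [sqrt(19)/19,sqrt (2 )/6, pi,sqrt( 11 ),68.26,61*pi]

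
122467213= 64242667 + 58224546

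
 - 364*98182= - 35738248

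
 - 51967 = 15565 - 67532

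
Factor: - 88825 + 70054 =  -  3^1*6257^1   =  -18771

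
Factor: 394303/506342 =2^( - 1 ) * 7^2*13^1*409^( - 1)  =  637/818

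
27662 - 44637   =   - 16975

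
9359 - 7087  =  2272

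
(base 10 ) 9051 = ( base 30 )A1L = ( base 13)4173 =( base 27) cb6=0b10001101011011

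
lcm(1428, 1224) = 8568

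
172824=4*43206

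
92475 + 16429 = 108904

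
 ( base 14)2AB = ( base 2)1000011111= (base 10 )543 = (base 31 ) HG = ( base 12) 393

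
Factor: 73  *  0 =0 = 0^1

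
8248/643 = 12 + 532/643=12.83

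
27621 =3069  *9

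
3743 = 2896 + 847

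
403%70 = 53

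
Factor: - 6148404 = - 2^2*3^2*233^1*733^1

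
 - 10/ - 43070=1/4307=   0.00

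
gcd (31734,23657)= 41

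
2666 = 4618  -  1952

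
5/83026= 5/83026 = 0.00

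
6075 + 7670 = 13745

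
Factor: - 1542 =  - 2^1*3^1 * 257^1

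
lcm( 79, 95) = 7505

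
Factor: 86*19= 1634 = 2^1*19^1*43^1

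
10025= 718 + 9307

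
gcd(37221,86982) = 57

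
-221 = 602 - 823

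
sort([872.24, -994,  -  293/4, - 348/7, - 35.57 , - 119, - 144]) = [ - 994,  -  144, - 119, -293/4 , - 348/7, - 35.57, 872.24] 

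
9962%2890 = 1292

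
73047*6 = 438282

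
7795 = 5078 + 2717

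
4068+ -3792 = 276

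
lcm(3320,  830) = 3320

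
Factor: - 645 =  - 3^1*5^1*43^1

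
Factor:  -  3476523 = - 3^1*1158841^1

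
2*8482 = 16964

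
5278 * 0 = 0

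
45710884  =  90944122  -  45233238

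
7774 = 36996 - 29222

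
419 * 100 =41900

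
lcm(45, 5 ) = 45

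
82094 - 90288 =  - 8194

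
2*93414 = 186828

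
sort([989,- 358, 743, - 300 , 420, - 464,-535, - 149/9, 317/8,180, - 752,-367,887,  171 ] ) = [ - 752, - 535, - 464,-367, - 358, - 300,- 149/9,317/8, 171, 180, 420, 743, 887,989] 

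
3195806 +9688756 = 12884562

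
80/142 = 40/71 = 0.56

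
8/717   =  8/717 = 0.01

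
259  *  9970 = 2582230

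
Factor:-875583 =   -  3^3* 32429^1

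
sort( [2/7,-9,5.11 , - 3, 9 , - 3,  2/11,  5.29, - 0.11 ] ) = [ - 9,-3,-3,-0.11 , 2/11,2/7, 5.11,5.29,9 ] 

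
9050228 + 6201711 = 15251939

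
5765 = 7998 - 2233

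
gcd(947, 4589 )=1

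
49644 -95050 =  - 45406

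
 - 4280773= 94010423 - 98291196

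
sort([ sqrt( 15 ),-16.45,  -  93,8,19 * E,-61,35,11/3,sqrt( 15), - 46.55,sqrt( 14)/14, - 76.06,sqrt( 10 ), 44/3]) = [ - 93, - 76.06,- 61, - 46.55, - 16.45,sqrt(14) /14,sqrt(10), 11/3, sqrt(15),sqrt( 15), 8, 44/3,35 , 19*E] 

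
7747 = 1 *7747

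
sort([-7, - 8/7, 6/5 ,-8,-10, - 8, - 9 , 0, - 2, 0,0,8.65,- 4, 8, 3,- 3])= [ - 10, - 9,-8, - 8,-7, - 4,-3, - 2, - 8/7, 0, 0 , 0,6/5,3, 8 , 8.65]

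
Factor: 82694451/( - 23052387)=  - 27564817/7684129 = -7^1 * 383^( - 1 ) * 20063^( - 1) * 3937831^1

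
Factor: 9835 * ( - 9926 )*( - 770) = 75169101700  =  2^2 *5^2*7^3*11^1*281^1*709^1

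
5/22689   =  5/22689 =0.00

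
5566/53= 5566/53 = 105.02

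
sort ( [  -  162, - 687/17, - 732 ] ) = [ - 732 , - 162,-687/17]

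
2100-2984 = -884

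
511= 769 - 258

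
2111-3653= - 1542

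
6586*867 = 5710062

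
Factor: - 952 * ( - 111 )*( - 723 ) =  - 76400856 = - 2^3 * 3^2 * 7^1*17^1 * 37^1 * 241^1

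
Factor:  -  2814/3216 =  - 7/8 = -2^( - 3)*7^1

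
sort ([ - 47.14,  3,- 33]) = [-47.14,  -  33,3] 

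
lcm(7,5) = 35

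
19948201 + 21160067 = 41108268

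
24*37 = 888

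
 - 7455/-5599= 7455/5599  =  1.33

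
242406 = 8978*27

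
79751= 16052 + 63699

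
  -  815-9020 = -9835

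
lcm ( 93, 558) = 558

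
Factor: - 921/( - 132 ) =307/44=   2^ ( - 2)*11^( - 1)*307^1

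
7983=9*887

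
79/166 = 79/166 = 0.48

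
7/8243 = 7/8243= 0.00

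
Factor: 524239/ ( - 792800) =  - 2^ ( - 5)  *5^( - 2)*23^2 =- 529/800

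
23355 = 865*27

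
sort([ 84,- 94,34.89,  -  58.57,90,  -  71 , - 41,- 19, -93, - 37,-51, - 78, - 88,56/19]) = [ - 94, - 93, - 88,  -  78 ,  -  71, - 58.57, - 51, - 41, - 37, - 19,56/19 , 34.89 , 84, 90 ]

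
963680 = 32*30115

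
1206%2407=1206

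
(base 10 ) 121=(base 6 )321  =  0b1111001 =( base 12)A1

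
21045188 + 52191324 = 73236512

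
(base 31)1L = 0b110100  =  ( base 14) 3A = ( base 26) 20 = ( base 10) 52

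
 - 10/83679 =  - 1+83669/83679=   -  0.00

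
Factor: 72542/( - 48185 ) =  - 3154/2095 = - 2^1 * 5^( - 1)*19^1*83^1*419^( - 1 )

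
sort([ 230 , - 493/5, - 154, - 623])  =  [-623, - 154,-493/5, 230 ]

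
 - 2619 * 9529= - 24956451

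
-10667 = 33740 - 44407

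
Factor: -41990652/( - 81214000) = 10497663/20303500=2^( - 2) * 3^2*5^( - 3)*7^( - 1)*11^1 * 107^1*991^1*5801^(  -  1 ) 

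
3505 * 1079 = 3781895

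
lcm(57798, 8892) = 115596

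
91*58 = 5278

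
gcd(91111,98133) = 1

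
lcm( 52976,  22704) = 158928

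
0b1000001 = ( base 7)122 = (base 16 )41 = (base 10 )65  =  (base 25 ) 2f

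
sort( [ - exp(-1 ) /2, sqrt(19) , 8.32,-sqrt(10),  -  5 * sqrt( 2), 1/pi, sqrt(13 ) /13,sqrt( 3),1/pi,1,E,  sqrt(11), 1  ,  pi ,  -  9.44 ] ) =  [ - 9.44, - 5*sqrt( 2), -sqrt( 10), - exp( - 1 ) /2, sqrt(13)/13,1/pi, 1/pi,1, 1,  sqrt( 3), E, pi,sqrt( 11), sqrt(19), 8.32] 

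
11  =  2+9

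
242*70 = 16940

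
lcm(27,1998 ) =1998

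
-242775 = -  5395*45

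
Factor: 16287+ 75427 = 2^1*7^1*6551^1 = 91714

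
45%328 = 45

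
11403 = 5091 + 6312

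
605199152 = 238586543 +366612609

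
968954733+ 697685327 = 1666640060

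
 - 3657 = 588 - 4245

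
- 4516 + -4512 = - 9028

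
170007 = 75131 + 94876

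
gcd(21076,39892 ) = 4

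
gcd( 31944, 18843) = 33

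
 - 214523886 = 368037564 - 582561450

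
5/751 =5/751 = 0.01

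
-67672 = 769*(-88 ) 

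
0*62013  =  0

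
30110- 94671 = - 64561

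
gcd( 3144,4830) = 6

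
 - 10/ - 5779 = 10/5779  =  0.00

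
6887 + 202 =7089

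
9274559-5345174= 3929385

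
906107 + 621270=1527377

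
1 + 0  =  1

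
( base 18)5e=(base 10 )104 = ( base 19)59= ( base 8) 150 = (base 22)4g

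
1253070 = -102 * (- 12285)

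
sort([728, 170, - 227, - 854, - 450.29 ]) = [ - 854,-450.29, - 227,170 , 728 ]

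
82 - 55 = 27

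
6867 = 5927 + 940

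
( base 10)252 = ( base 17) EE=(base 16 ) FC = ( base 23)AM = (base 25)a2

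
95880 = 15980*6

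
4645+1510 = 6155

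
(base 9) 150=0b1111110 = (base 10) 126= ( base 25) 51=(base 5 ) 1001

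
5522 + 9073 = 14595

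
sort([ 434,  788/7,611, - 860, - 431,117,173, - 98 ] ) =[ - 860, - 431 , - 98,788/7, 117,  173,434,611 ] 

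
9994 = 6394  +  3600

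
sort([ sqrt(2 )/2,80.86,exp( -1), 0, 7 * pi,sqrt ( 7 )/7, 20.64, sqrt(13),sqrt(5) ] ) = [ 0,exp( - 1),sqrt( 7) /7, sqrt( 2 ) /2,sqrt(5),  sqrt(13), 20.64,7*pi,80.86 ]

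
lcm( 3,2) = 6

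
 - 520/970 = - 1 + 45/97 = - 0.54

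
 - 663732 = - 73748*9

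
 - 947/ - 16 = 947/16 = 59.19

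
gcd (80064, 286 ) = 2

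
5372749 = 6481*829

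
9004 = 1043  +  7961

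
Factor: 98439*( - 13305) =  -3^2*5^1 * 11^1*19^1 * 157^1*887^1 = -1309730895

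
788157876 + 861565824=1649723700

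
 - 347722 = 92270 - 439992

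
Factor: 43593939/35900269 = 3^2*61^( - 1 )*349^1*13879^1*588529^( - 1 )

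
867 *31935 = 27687645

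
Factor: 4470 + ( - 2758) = 2^4*107^1 = 1712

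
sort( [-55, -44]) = [ - 55 , - 44]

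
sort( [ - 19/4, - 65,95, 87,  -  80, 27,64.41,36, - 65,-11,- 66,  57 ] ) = [-80, - 66, - 65, - 65,- 11, - 19/4 , 27,  36,57, 64.41,  87,95] 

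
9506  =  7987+1519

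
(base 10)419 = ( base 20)10J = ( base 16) 1A3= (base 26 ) G3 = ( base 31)dg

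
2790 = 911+1879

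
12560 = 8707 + 3853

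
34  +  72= 106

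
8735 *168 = 1467480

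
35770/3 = 35770/3 = 11923.33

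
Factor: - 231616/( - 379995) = 2^6*3^( - 1 ) * 5^(-1) * 7^(-1)  =  64/105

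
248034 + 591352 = 839386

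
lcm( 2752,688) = 2752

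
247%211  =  36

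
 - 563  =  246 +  - 809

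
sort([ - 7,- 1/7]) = [-7, - 1/7]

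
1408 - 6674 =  - 5266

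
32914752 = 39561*832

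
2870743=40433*71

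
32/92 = 8/23 = 0.35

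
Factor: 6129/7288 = 2^(-3 )*3^3*227^1  *  911^(- 1)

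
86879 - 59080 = 27799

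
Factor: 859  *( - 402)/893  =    -  345318/893 = - 2^1*3^1*19^( - 1) * 47^( - 1 ) *67^1*859^1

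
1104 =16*69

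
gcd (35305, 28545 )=5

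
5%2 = 1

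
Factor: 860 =2^2*5^1 * 43^1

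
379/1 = 379  =  379.00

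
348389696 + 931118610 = 1279508306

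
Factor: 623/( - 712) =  - 7/8 = - 2^( - 3) * 7^1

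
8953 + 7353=16306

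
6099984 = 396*15404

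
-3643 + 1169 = -2474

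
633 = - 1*( -633 )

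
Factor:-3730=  - 2^1*5^1 *373^1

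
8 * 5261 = 42088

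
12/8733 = 4/2911 = 0.00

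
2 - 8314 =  - 8312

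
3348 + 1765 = 5113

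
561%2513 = 561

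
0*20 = 0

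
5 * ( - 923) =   -  4615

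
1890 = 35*54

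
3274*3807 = 12464118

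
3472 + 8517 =11989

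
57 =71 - 14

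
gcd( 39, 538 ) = 1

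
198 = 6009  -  5811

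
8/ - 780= - 2/195 = - 0.01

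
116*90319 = 10477004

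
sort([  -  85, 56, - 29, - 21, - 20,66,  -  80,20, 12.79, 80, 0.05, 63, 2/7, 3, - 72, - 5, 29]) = [ - 85,- 80, - 72, - 29, - 21,-20, - 5, 0.05, 2/7, 3 , 12.79,20,29,  56, 63, 66,  80 ]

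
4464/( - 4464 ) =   -  1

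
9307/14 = 664+11/14= 664.79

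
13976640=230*60768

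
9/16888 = 9/16888 = 0.00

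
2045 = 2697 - 652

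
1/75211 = 1/75211  =  0.00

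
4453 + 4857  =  9310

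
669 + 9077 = 9746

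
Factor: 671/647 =11^1*61^1 * 647^ ( - 1 )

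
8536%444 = 100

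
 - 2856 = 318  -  3174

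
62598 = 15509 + 47089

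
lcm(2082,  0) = 0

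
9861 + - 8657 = 1204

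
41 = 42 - 1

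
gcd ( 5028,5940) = 12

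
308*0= 0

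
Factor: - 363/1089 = -1/3 = -3^(-1 )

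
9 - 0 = 9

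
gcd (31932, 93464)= 4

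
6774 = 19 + 6755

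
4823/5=4823/5 = 964.60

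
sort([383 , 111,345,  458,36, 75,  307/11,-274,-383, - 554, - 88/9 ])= [ - 554, - 383,-274, - 88/9, 307/11 , 36,75,111 , 345,  383 , 458 ]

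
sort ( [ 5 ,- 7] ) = [ - 7,5]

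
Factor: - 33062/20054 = -37^( - 1)*61^1 = - 61/37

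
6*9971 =59826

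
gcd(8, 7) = 1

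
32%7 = 4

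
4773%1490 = 303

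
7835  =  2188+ 5647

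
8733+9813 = 18546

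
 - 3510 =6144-9654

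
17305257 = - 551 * ( - 31407)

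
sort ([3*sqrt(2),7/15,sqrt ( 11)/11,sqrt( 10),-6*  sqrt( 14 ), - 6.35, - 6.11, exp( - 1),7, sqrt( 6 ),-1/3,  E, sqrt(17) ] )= [ - 6*sqrt( 14 ), - 6.35,- 6.11, -1/3,sqrt( 11 ) /11, exp(  -  1), 7/15, sqrt( 6),E, sqrt( 10), sqrt( 17) , 3*sqrt( 2), 7]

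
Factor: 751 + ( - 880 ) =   -  129 = - 3^1*43^1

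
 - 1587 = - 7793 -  - 6206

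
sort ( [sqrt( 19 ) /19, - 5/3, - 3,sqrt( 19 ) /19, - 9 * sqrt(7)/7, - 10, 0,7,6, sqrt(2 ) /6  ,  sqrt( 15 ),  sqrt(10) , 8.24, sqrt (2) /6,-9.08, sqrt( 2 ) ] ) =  [-10, - 9.08, - 9*sqrt( 7 ) /7, -3, - 5/3,  0,  sqrt( 19) /19, sqrt(19) /19, sqrt(2 )/6,sqrt(2 )/6, sqrt(2),sqrt(10),sqrt(15 ), 6,7,8.24] 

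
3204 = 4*801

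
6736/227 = 29+153/227 = 29.67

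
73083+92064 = 165147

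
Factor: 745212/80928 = 221/24 = 2^( - 3 )*3^(-1 )*13^1*17^1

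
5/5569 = 5/5569= 0.00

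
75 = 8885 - 8810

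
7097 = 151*47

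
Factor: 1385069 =7^1*29^1 *6823^1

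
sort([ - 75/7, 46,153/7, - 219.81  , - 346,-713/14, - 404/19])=[ - 346,-219.81, - 713/14,-404/19,- 75/7,153/7,46]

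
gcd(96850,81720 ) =10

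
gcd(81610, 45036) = 2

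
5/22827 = 5/22827 =0.00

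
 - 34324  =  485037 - 519361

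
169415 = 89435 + 79980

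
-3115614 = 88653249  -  91768863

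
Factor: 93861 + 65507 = 159368 = 2^3*11^1*1811^1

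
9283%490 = 463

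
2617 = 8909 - 6292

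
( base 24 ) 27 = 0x37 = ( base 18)31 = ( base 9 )61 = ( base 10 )55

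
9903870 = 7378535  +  2525335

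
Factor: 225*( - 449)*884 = -89306100  =  - 2^2 *3^2*5^2*13^1*17^1*449^1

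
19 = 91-72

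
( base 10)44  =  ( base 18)28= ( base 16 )2C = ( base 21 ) 22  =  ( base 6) 112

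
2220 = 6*370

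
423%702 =423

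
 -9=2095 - 2104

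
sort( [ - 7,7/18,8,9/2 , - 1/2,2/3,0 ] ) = [ - 7, - 1/2, 0,7/18,2/3,9/2,8 ]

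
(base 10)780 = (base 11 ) 64a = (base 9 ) 1056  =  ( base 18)276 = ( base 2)1100001100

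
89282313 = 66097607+23184706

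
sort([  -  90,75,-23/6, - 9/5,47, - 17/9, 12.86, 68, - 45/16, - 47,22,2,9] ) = [-90,-47,-23/6,-45/16,-17/9 , - 9/5, 2,9, 12.86, 22,47,68,75 ] 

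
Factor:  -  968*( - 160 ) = 154880 = 2^8 * 5^1 * 11^2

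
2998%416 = 86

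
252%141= 111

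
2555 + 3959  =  6514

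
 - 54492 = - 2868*19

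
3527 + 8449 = 11976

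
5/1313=5/1313 = 0.00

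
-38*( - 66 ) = 2508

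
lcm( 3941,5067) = 35469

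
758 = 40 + 718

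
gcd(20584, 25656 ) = 8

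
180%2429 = 180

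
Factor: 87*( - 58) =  - 2^1*3^1*29^2 = - 5046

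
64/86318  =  32/43159=0.00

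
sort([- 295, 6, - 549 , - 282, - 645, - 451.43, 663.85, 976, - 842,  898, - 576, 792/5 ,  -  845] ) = [ - 845, - 842, - 645, - 576, - 549 , - 451.43, - 295, - 282 , 6, 792/5,663.85, 898, 976]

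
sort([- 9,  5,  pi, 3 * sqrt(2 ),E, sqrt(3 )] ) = [  -  9,sqrt (3),E,pi,3*sqrt ( 2), 5] 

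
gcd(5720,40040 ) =5720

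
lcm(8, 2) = 8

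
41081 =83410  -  42329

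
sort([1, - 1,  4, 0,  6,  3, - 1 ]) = [ - 1,  -  1,0, 1,3, 4, 6 ] 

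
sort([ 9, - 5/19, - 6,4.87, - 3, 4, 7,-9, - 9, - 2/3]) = [ - 9, - 9, - 6, - 3,-2/3, - 5/19,4,  4.87,7,9]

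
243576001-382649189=-139073188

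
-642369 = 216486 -858855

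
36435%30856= 5579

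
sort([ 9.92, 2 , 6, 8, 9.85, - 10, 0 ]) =[ - 10, 0, 2, 6,8,9.85, 9.92]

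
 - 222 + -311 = - 533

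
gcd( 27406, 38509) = 1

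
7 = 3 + 4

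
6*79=474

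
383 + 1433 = 1816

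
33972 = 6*5662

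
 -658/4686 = - 329/2343 = - 0.14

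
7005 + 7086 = 14091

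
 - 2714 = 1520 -4234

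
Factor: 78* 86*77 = 516516 = 2^2*3^1*7^1 * 11^1* 13^1*43^1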